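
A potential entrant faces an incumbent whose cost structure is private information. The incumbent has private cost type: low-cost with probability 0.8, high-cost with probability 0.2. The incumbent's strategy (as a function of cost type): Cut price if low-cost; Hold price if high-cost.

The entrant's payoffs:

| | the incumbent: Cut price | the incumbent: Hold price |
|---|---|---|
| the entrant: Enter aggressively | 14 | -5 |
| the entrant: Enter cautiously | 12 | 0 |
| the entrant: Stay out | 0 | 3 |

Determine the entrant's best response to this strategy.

Compute the entrant's expected payoff for each action, taking the expectation over the incumbent's type.
E[Enter aggressively] = 0.8·(14) + 0.2·(-5) = 10.2
E[Enter cautiously] = 0.8·(12) + 0.2·(0) = 9.6
E[Stay out] = 0.8·(0) + 0.2·(3) = 0.6
Best response: Enter aggressively (10.2 is the largest).

Enter aggressively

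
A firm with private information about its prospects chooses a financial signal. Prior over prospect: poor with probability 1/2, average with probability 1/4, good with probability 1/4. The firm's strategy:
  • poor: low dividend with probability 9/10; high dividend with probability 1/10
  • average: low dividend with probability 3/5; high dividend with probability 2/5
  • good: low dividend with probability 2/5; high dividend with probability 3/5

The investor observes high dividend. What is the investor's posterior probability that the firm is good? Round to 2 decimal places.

0.50

Apply Bayes' rule using the sender's strategy as the likelihood.
P(high dividend) = (1/2)·(1/10) + (1/4)·(2/5) + (1/4)·(3/5) = 3/10
P(good | high dividend) = ((1/4)·(3/5)) / (3/10) = (3/20) / (3/10) = 1/2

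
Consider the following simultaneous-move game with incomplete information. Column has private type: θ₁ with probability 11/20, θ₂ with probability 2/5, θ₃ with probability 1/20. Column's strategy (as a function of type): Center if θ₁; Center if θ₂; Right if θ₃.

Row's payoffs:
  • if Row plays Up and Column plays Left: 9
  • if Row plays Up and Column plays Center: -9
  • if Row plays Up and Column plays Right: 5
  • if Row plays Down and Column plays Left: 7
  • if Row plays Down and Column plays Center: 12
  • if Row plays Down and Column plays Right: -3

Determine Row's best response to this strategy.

Down

E[Up] = 11/20·(-9) + 2/5·(-9) + 1/20·(5) = -83/10
E[Down] = 11/20·(12) + 2/5·(12) + 1/20·(-3) = 45/4
Best response: Down (45/4 is the largest).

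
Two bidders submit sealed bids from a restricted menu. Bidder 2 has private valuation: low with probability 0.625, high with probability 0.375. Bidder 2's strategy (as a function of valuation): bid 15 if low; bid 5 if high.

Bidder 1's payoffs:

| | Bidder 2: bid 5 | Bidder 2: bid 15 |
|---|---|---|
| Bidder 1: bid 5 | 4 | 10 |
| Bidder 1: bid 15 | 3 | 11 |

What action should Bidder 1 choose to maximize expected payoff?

E[bid 5] = 0.625·(10) + 0.375·(4) = 7.75
E[bid 15] = 0.625·(11) + 0.375·(3) = 8
Best response: bid 15 (8 is the largest).

bid 15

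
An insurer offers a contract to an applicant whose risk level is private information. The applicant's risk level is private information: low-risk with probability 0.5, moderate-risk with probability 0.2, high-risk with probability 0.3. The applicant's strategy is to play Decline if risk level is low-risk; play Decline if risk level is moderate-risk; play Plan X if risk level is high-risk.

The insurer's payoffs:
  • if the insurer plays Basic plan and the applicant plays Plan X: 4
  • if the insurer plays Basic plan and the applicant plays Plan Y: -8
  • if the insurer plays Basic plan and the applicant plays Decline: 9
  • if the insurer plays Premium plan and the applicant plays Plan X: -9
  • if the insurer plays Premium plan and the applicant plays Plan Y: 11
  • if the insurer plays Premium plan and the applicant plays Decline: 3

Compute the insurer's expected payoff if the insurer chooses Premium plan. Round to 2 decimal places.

E[Premium plan] = 0.5·3 + 0.2·3 + 0.3·(-9) = 1.5 + 0.6 + (-2.7) = -0.6

-0.60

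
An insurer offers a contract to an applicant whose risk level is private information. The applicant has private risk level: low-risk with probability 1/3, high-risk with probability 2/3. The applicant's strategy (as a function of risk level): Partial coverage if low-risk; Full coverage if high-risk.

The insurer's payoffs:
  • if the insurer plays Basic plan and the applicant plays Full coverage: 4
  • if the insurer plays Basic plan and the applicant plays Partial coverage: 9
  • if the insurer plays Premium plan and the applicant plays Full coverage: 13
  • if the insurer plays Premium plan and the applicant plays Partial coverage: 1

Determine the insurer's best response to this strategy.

Premium plan

E[Basic plan] = 1/3·(9) + 2/3·(4) = 17/3
E[Premium plan] = 1/3·(1) + 2/3·(13) = 9
Best response: Premium plan (9 is the largest).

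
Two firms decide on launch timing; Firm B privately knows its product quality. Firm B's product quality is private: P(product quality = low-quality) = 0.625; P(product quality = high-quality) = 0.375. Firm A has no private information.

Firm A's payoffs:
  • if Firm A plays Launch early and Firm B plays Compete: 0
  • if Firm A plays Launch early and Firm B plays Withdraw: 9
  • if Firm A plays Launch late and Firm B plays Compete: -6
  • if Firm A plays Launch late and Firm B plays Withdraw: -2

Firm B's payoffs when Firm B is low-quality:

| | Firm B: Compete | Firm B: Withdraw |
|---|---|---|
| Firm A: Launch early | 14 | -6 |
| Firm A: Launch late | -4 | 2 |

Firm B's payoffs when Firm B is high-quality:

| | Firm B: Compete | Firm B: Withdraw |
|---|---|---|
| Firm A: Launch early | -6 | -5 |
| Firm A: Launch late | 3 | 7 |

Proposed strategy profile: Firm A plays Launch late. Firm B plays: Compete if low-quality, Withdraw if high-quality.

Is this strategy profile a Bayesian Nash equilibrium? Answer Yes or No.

No

A profile is a BNE iff every type of every player is best-responding given beliefs about the other side.
Firm A plays Launch late: E[Launch late] = 0.625·(-6) + 0.375·(-2) = -4.5; E[Launch early] = 3.375. Not best-responding. ✗
Firm B (product quality low-quality), facing Launch late: Compete gives -4, Withdraw gives 2. Proposed Compete is not best — profitable deviation exists. ✗
Firm B (product quality high-quality), facing Launch late: Compete gives 3, Withdraw gives 7. Proposed Withdraw is best. ✓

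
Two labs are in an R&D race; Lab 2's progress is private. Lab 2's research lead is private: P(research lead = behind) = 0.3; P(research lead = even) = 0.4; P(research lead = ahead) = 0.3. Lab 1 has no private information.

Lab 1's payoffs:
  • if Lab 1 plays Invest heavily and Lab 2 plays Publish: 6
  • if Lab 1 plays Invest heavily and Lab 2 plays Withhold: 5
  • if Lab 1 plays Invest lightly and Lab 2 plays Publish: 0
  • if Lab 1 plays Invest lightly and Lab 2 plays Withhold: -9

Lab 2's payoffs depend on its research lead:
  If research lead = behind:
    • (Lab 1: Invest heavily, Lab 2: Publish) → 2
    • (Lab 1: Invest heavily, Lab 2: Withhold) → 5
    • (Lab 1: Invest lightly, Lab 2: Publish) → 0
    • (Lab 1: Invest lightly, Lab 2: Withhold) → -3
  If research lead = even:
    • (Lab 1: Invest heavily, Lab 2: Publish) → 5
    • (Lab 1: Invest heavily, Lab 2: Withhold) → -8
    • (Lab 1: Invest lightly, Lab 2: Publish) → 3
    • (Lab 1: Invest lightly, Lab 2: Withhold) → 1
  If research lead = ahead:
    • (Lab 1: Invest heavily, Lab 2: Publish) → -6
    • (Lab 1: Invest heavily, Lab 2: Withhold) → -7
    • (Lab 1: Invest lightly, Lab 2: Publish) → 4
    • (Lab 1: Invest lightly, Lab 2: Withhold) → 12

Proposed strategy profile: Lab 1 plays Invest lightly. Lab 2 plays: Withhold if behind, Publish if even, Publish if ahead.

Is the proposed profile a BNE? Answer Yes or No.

A profile is a BNE iff every type of every player is best-responding given beliefs about the other side.
Lab 1 plays Invest lightly: E[Invest lightly] = 0.3·(-9) + 0.4·(0) + 0.3·(0) = -2.7; E[Invest heavily] = 5.7. Not best-responding. ✗
Lab 2 (research lead behind), facing Invest lightly: Publish gives 0, Withhold gives -3. Proposed Withhold is not best — profitable deviation exists. ✗
Lab 2 (research lead even), facing Invest lightly: Publish gives 3, Withhold gives 1. Proposed Publish is best. ✓
Lab 2 (research lead ahead), facing Invest lightly: Publish gives 4, Withhold gives 12. Proposed Publish is not best — profitable deviation exists. ✗

No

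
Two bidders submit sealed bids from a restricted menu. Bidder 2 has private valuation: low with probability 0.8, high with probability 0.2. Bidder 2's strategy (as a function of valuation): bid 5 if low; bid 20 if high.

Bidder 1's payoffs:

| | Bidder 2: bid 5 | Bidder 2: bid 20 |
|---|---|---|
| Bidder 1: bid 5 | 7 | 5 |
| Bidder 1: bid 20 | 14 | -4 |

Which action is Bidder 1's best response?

E[bid 5] = 0.8·(7) + 0.2·(5) = 6.6
E[bid 20] = 0.8·(14) + 0.2·(-4) = 10.4
Best response: bid 20 (10.4 is the largest).

bid 20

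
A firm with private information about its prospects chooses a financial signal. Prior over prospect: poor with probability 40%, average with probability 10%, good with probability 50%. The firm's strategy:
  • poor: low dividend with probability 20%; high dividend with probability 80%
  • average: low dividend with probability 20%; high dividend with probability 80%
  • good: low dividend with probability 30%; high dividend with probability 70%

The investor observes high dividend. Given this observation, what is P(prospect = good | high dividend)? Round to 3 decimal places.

Apply Bayes' rule using the sender's strategy as the likelihood.
P(high dividend) = 0.4·0.8 + 0.1·0.8 + 0.5·0.7 = 0.75
P(good | high dividend) = (0.5·0.7) / 0.75 = 0.35 / 0.75 = 0.466667

0.467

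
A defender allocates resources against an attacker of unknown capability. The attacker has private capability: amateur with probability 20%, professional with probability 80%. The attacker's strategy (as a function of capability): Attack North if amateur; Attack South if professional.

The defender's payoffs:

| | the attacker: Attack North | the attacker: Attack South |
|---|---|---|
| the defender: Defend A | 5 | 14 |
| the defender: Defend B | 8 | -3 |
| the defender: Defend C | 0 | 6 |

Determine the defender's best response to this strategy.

E[Defend A] = 0.2·(5) + 0.8·(14) = 12.2
E[Defend B] = 0.2·(8) + 0.8·(-3) = -0.8
E[Defend C] = 0.2·(0) + 0.8·(6) = 4.8
Best response: Defend A (12.2 is the largest).

Defend A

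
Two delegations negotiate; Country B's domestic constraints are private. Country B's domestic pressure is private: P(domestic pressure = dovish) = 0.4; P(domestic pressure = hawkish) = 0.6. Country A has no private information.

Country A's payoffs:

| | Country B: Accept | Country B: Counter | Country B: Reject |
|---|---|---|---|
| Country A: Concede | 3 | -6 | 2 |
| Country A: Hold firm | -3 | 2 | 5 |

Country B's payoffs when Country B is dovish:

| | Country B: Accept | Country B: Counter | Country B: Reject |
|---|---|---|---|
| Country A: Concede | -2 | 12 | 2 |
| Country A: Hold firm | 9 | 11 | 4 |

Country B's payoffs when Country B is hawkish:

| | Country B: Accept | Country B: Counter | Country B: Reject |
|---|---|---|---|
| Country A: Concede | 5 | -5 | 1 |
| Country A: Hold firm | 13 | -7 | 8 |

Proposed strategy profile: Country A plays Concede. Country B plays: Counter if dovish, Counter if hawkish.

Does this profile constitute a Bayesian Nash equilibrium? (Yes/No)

A profile is a BNE iff every type of every player is best-responding given beliefs about the other side.
Country A plays Concede: E[Concede] = 0.4·(-6) + 0.6·(-6) = -6; E[Hold firm] = 2. Not best-responding. ✗
Country B (domestic pressure dovish), facing Concede: Accept gives -2, Counter gives 12, Reject gives 2. Proposed Counter is best. ✓
Country B (domestic pressure hawkish), facing Concede: Accept gives 5, Counter gives -5, Reject gives 1. Proposed Counter is not best — profitable deviation exists. ✗

No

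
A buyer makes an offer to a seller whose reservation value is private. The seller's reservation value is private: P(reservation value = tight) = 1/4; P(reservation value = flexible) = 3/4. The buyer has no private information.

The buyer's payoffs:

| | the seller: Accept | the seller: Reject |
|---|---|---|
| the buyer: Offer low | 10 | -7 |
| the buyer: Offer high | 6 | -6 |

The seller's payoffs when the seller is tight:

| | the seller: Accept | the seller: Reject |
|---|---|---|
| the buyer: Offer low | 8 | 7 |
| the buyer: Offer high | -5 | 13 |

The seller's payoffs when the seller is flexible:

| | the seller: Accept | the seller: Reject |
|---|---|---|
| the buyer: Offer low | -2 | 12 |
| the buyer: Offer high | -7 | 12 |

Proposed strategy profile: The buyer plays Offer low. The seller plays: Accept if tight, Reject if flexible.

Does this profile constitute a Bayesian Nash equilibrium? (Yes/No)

Yes

The buyer plays Offer low: E[Offer low] = 1/4·(10) + 3/4·(-7) = -11/4; E[Offer high] = -3. Best-responding. ✓
The seller (reservation value tight), facing Offer low: Accept gives 8, Reject gives 7. Proposed Accept is best. ✓
The seller (reservation value flexible), facing Offer low: Accept gives -2, Reject gives 12. Proposed Reject is best. ✓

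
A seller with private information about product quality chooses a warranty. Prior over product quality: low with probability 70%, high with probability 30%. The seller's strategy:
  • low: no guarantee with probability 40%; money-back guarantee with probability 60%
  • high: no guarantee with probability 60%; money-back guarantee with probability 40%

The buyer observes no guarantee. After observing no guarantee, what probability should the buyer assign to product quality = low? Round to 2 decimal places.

0.61

P(no guarantee) = 0.7·0.4 + 0.3·0.6 = 0.46
P(low | no guarantee) = (0.7·0.4) / 0.46 = 0.28 / 0.46 = 0.608696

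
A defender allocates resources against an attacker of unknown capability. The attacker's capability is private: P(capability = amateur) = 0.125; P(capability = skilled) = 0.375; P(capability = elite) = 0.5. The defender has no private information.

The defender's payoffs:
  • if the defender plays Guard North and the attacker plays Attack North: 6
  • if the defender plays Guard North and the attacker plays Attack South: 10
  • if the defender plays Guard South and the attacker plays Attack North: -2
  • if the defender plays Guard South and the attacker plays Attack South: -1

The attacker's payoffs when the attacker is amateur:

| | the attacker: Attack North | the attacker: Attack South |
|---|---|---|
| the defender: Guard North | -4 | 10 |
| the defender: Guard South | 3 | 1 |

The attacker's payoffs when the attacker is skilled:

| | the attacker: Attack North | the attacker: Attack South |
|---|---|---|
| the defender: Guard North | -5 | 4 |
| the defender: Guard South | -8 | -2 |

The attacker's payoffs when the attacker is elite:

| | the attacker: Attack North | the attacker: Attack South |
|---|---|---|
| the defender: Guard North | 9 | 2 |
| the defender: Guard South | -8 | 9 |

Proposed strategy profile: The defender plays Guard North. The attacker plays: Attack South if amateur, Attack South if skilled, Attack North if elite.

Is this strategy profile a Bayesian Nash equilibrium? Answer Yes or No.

Yes

A profile is a BNE iff every type of every player is best-responding given beliefs about the other side.
The defender plays Guard North: E[Guard North] = 0.125·(10) + 0.375·(10) + 0.5·(6) = 8; E[Guard South] = -1.5. Best-responding. ✓
The attacker (capability amateur), facing Guard North: Attack North gives -4, Attack South gives 10. Proposed Attack South is best. ✓
The attacker (capability skilled), facing Guard North: Attack North gives -5, Attack South gives 4. Proposed Attack South is best. ✓
The attacker (capability elite), facing Guard North: Attack North gives 9, Attack South gives 2. Proposed Attack North is best. ✓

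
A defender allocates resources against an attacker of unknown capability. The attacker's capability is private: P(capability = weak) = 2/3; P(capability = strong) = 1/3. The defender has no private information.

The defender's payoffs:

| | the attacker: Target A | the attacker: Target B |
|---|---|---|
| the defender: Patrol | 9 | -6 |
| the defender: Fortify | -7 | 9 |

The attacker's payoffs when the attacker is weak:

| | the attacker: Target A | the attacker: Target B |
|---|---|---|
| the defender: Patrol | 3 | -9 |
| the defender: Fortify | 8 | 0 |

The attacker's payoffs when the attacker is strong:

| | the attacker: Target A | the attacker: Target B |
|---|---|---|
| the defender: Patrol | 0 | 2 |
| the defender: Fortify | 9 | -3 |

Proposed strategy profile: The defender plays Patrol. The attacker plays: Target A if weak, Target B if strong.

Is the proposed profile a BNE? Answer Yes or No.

Yes

A profile is a BNE iff every type of every player is best-responding given beliefs about the other side.
The defender plays Patrol: E[Patrol] = 2/3·(9) + 1/3·(-6) = 4; E[Fortify] = -5/3. Best-responding. ✓
The attacker (capability weak), facing Patrol: Target A gives 3, Target B gives -9. Proposed Target A is best. ✓
The attacker (capability strong), facing Patrol: Target A gives 0, Target B gives 2. Proposed Target B is best. ✓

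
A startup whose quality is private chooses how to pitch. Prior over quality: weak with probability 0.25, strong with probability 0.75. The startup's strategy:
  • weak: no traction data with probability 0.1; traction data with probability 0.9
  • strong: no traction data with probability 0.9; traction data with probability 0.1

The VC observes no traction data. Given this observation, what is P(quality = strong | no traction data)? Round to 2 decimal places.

0.96

P(no traction data) = 0.25·0.1 + 0.75·0.9 = 0.7
P(strong | no traction data) = (0.75·0.9) / 0.7 = 0.675 / 0.7 = 0.964286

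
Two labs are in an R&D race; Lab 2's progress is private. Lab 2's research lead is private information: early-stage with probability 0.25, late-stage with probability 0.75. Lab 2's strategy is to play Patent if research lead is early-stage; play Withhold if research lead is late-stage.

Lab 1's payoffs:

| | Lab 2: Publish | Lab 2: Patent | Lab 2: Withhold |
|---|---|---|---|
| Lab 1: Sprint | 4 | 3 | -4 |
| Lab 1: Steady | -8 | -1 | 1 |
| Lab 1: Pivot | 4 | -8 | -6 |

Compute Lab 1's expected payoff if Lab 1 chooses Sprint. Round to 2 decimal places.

-2.25

E[Sprint] = 0.25·3 + 0.75·(-4) = 0.75 + (-3) = -2.25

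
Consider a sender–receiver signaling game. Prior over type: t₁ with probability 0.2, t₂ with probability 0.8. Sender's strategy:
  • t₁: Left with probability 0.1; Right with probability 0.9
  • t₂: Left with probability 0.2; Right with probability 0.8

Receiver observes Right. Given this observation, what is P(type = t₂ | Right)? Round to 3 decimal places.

0.780

P(Right) = 0.2·0.9 + 0.8·0.8 = 0.82
P(t₂ | Right) = (0.8·0.8) / 0.82 = 0.64 / 0.82 = 0.780488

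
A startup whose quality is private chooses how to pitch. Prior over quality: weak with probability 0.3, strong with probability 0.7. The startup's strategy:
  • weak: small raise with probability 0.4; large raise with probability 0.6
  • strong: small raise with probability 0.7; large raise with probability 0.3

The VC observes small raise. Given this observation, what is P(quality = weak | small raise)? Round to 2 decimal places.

Apply Bayes' rule using the sender's strategy as the likelihood.
P(small raise) = 0.3·0.4 + 0.7·0.7 = 0.61
P(weak | small raise) = (0.3·0.4) / 0.61 = 0.12 / 0.61 = 0.196721

0.20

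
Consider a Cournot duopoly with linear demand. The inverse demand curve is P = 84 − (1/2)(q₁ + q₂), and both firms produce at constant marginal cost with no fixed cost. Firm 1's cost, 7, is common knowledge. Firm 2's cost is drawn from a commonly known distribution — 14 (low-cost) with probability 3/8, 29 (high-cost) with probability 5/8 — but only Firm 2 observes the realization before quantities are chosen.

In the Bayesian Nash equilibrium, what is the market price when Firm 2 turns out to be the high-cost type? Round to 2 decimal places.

Firm 2 with cost c maximizes (84 − (1/2)(q₁+q₂) − c)·q₂, giving q₂(c) = (84 − c − (1/2)q₁).
E[c₂] = 3/8·14 + 5/8·29 = 23.375
Firm 1's FOC against E[q₂] yields q₁ = (84 − 2·7 + E[c₂])/(3/2) = (84 − 14 + 23.375)/(3/2) = 62.25.
q₂(high-cost) = 23.875, so P = 84 − (1/2)·(62.25 + 23.875) = 40.9375.

40.94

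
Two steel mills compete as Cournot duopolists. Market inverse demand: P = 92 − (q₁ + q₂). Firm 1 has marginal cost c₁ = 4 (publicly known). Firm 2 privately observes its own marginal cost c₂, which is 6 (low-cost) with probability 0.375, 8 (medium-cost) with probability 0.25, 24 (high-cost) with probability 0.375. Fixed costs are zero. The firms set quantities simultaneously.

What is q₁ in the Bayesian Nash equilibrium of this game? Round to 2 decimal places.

Firm 2 with cost c maximizes (92 − (q₁+q₂) − c)·q₂, giving q₂(c) = (92 − c − q₁)/2.
E[c₂] = 0.375·6 + 0.25·8 + 0.375·24 = 13.25
Firm 1's FOC against E[q₂] yields q₁ = (92 − 2·4 + E[c₂])/3 = (92 − 8 + 13.25)/3 = 32.4167.

32.42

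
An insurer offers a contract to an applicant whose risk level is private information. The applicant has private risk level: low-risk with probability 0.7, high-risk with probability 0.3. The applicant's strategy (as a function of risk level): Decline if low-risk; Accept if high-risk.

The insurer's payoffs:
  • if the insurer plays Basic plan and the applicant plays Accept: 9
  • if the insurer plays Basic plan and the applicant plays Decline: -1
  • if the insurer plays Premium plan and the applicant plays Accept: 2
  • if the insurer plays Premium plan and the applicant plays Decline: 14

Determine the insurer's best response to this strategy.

Compute the insurer's expected payoff for each action, taking the expectation over the applicant's type.
E[Basic plan] = 0.7·(-1) + 0.3·(9) = 2
E[Premium plan] = 0.7·(14) + 0.3·(2) = 10.4
Best response: Premium plan (10.4 is the largest).

Premium plan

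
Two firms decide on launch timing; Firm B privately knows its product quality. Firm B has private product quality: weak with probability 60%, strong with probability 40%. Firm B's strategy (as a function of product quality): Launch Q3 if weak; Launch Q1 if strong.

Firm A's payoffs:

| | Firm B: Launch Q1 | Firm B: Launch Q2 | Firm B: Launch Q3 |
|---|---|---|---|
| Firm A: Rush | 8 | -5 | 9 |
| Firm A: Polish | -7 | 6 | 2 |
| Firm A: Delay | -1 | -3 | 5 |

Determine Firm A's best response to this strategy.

Rush

Compute Firm A's expected payoff for each action, taking the expectation over Firm B's type.
E[Rush] = 0.6·(9) + 0.4·(8) = 8.6
E[Polish] = 0.6·(2) + 0.4·(-7) = -1.6
E[Delay] = 0.6·(5) + 0.4·(-1) = 2.6
Best response: Rush (8.6 is the largest).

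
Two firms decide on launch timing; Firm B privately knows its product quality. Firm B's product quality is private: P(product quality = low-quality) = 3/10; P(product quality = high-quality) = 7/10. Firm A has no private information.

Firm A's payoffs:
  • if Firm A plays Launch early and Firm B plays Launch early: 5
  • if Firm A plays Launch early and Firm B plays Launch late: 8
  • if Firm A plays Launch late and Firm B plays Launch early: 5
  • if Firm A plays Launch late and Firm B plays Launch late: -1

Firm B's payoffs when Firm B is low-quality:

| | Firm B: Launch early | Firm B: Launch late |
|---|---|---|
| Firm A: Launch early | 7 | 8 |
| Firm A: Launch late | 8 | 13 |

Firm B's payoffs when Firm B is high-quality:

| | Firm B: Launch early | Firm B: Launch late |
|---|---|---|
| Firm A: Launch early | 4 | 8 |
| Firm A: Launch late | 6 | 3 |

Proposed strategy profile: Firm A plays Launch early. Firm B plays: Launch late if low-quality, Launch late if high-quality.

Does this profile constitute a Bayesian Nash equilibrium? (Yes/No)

Yes

Firm A plays Launch early: E[Launch early] = 3/10·(8) + 7/10·(8) = 8; E[Launch late] = -1. Best-responding. ✓
Firm B (product quality low-quality), facing Launch early: Launch early gives 7, Launch late gives 8. Proposed Launch late is best. ✓
Firm B (product quality high-quality), facing Launch early: Launch early gives 4, Launch late gives 8. Proposed Launch late is best. ✓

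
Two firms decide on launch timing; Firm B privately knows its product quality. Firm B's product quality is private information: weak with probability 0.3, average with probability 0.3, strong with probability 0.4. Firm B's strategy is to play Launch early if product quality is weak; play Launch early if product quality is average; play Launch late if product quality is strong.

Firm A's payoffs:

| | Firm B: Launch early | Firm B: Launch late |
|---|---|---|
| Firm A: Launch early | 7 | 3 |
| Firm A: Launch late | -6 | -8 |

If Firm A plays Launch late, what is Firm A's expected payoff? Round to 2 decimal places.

E[Launch late] = 0.3·(-6) + 0.3·(-6) + 0.4·(-8) = (-1.8) + (-1.8) + (-3.2) = -6.8

-6.80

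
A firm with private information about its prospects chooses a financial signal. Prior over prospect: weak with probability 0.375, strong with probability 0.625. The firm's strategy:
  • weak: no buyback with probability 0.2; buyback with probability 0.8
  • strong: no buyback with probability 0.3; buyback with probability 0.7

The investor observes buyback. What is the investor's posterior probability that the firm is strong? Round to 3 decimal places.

P(buyback) = 0.375·0.8 + 0.625·0.7 = 0.7375
P(strong | buyback) = (0.625·0.7) / 0.7375 = 0.4375 / 0.7375 = 0.59322

0.593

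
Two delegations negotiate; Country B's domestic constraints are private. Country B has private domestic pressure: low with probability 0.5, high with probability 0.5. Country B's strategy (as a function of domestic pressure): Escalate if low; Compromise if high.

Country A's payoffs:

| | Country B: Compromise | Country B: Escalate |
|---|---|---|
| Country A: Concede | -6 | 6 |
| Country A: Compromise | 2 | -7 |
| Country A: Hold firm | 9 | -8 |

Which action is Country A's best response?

E[Concede] = 0.5·(6) + 0.5·(-6) = 0
E[Compromise] = 0.5·(-7) + 0.5·(2) = -2.5
E[Hold firm] = 0.5·(-8) + 0.5·(9) = 0.5
Best response: Hold firm (0.5 is the largest).

Hold firm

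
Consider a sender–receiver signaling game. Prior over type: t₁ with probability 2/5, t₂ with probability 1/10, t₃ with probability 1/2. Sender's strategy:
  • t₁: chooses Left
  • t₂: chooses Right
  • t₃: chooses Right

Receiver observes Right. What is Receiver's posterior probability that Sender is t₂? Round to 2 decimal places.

0.17

P(Right) = (2/5)·0 + (1/10)·1 + (1/2)·1 = 3/5
P(t₂ | Right) = ((1/10)·1) / (3/5) = (1/10) / (3/5) = 1/6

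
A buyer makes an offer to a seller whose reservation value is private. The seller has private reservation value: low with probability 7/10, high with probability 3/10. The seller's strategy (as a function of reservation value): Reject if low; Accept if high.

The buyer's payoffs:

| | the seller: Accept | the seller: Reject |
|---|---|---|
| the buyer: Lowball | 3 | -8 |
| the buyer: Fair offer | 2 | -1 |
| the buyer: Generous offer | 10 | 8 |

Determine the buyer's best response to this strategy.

E[Lowball] = 7/10·(-8) + 3/10·(3) = -47/10
E[Fair offer] = 7/10·(-1) + 3/10·(2) = -1/10
E[Generous offer] = 7/10·(8) + 3/10·(10) = 43/5
Best response: Generous offer (43/5 is the largest).

Generous offer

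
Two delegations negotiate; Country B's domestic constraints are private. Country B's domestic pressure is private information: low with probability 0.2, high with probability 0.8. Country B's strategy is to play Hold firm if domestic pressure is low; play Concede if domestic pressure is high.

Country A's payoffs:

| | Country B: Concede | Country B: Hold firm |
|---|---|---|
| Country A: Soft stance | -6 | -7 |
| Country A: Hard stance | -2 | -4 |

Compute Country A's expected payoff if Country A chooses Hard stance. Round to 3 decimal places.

Take the expectation over Country B's domestic pressure, weighting each type's action by its prior probability.
E[Hard stance] = 0.2·(-4) + 0.8·(-2) = (-0.8) + (-1.6) = -2.4

-2.400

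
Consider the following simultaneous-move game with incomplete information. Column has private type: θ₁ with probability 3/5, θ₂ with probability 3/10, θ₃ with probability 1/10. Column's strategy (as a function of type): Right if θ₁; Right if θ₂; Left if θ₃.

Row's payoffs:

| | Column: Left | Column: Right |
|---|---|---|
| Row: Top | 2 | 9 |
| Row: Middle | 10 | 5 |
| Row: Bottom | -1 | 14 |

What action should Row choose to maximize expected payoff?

E[Top] = 3/5·(9) + 3/10·(9) + 1/10·(2) = 83/10
E[Middle] = 3/5·(5) + 3/10·(5) + 1/10·(10) = 11/2
E[Bottom] = 3/5·(14) + 3/10·(14) + 1/10·(-1) = 25/2
Best response: Bottom (25/2 is the largest).

Bottom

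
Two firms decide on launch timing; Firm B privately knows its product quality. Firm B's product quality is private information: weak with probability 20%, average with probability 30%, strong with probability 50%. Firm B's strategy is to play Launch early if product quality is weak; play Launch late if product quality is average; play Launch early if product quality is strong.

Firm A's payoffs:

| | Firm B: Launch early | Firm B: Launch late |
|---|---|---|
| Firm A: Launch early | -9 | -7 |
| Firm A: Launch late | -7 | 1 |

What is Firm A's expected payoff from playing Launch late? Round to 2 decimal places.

E[Launch late] = 0.2·(-7) + 0.3·1 + 0.5·(-7) = (-1.4) + 0.3 + (-3.5) = -4.6

-4.60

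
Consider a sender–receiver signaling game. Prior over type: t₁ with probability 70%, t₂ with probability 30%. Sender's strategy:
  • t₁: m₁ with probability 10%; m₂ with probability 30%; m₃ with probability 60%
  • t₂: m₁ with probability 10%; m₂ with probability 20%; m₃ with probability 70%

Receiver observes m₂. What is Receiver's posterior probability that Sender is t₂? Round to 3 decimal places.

P(m₂) = 0.7·0.3 + 0.3·0.2 = 0.27
P(t₂ | m₂) = (0.3·0.2) / 0.27 = 0.06 / 0.27 = 0.222222

0.222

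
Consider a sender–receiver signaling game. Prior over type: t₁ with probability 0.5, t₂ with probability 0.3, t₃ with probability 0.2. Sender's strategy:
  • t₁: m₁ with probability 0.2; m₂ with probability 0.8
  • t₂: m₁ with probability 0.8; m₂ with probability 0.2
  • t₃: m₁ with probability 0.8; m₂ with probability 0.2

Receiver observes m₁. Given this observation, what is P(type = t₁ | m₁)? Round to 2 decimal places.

P(m₁) = 0.5·0.2 + 0.3·0.8 + 0.2·0.8 = 0.5
P(t₁ | m₁) = (0.5·0.2) / 0.5 = 0.1 / 0.5 = 0.2

0.20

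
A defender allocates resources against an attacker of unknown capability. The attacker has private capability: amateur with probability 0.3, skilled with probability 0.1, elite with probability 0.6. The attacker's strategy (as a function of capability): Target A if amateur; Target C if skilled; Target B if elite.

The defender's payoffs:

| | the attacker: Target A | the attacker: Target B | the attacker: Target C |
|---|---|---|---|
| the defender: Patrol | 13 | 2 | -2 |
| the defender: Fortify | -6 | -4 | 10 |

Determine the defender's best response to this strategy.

Patrol

E[Patrol] = 0.3·(13) + 0.1·(-2) + 0.6·(2) = 4.9
E[Fortify] = 0.3·(-6) + 0.1·(10) + 0.6·(-4) = -3.2
Best response: Patrol (4.9 is the largest).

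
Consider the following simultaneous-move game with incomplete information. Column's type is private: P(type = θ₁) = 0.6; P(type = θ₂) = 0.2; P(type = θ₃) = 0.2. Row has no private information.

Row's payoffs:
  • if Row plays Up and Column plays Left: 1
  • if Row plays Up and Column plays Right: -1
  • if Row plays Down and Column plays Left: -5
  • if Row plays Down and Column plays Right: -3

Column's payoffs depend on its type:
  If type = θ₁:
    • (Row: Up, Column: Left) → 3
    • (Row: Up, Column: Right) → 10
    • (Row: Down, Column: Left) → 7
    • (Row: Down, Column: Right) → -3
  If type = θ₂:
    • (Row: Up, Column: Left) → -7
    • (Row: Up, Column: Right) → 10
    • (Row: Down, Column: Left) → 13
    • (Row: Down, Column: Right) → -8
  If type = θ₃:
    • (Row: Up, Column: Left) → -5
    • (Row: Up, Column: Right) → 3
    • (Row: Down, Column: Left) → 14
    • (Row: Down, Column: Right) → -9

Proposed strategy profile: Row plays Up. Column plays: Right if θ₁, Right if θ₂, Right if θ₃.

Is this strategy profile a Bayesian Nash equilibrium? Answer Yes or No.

Row plays Up: E[Up] = 0.6·(-1) + 0.2·(-1) + 0.2·(-1) = -1; E[Down] = -3. Best-responding. ✓
Column (type θ₁), facing Up: Left gives 3, Right gives 10. Proposed Right is best. ✓
Column (type θ₂), facing Up: Left gives -7, Right gives 10. Proposed Right is best. ✓
Column (type θ₃), facing Up: Left gives -5, Right gives 3. Proposed Right is best. ✓

Yes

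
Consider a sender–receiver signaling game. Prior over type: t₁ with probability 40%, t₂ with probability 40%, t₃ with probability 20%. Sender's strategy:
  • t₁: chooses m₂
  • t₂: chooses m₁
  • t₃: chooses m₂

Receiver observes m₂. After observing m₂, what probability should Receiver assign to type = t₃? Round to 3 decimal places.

P(m₂) = 0.4·1 + 0.4·0 + 0.2·1 = 0.6
P(t₃ | m₂) = (0.2·1) / 0.6 = 0.2 / 0.6 = 0.333333

0.333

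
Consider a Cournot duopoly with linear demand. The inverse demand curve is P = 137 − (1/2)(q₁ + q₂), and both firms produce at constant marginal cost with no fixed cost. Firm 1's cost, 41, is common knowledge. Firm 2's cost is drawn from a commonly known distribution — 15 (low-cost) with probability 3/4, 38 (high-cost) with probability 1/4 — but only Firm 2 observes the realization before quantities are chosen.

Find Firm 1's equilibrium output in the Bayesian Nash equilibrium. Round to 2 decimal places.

50.50

Type-c best response for Firm 2: q₂(c) = (137 − c) − q₁/2.
Firm 1 maximizes expected profit; its first-order condition is 137 − q₁ − (1/2)E[q₂] − 41 = 0.
Substituting E[q₂] and solving: E[c₂] = 20.75, so q₁ = (137 − 2·41 + 20.75)/(3/2) = 50.5.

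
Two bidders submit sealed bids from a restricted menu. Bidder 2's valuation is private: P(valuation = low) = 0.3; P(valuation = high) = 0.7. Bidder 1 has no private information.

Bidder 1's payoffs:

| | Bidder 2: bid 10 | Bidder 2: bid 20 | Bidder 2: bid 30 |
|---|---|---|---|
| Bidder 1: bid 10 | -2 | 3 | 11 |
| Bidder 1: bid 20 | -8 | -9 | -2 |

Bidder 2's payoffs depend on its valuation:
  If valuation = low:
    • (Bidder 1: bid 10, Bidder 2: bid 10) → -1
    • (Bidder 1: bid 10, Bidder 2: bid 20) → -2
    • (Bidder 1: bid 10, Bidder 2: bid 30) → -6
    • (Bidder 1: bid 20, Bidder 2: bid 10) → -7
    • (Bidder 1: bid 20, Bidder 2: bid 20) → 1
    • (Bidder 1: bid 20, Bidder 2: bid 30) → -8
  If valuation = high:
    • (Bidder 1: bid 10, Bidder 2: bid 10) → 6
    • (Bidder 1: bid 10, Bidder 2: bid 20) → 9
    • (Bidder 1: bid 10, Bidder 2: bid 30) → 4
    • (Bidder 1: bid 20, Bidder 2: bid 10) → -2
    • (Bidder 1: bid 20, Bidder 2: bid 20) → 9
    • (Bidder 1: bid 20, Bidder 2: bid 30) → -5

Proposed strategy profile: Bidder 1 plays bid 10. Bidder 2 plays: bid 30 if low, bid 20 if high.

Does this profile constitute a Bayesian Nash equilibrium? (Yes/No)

No

Bidder 1 plays bid 10: E[bid 10] = 0.3·(11) + 0.7·(3) = 5.4; E[bid 20] = -6.9. Best-responding. ✓
Bidder 2 (valuation low), facing bid 10: bid 10 gives -1, bid 20 gives -2, bid 30 gives -6. Proposed bid 30 is not best — profitable deviation exists. ✗
Bidder 2 (valuation high), facing bid 10: bid 10 gives 6, bid 20 gives 9, bid 30 gives 4. Proposed bid 20 is best. ✓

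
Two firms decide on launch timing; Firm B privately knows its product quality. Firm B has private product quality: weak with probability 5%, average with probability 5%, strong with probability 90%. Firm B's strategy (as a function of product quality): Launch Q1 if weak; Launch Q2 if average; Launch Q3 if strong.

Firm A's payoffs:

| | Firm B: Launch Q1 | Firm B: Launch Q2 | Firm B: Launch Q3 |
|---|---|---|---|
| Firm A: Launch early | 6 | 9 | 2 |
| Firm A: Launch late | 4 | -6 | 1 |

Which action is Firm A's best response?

E[Launch early] = 0.05·(6) + 0.05·(9) + 0.9·(2) = 2.55
E[Launch late] = 0.05·(4) + 0.05·(-6) + 0.9·(1) = 0.8
Best response: Launch early (2.55 is the largest).

Launch early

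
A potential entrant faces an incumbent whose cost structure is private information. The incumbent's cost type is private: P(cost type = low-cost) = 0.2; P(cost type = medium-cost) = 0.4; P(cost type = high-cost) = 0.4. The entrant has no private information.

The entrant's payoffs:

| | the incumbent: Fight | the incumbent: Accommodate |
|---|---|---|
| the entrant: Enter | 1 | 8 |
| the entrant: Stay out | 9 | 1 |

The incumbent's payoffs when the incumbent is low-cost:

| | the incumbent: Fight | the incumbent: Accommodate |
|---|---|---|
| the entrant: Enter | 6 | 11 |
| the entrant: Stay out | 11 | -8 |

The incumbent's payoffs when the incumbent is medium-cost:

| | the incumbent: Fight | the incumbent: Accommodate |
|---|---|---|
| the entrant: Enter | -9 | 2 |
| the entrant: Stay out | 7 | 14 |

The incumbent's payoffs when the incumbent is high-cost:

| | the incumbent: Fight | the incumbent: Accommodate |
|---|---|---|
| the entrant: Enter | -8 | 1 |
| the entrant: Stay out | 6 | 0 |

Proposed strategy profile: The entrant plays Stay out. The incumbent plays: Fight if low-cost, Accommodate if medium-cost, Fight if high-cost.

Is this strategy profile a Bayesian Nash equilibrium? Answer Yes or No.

Yes

The entrant plays Stay out: E[Stay out] = 0.2·(9) + 0.4·(1) + 0.4·(9) = 5.8; E[Enter] = 3.8. Best-responding. ✓
The incumbent (cost type low-cost), facing Stay out: Fight gives 11, Accommodate gives -8. Proposed Fight is best. ✓
The incumbent (cost type medium-cost), facing Stay out: Fight gives 7, Accommodate gives 14. Proposed Accommodate is best. ✓
The incumbent (cost type high-cost), facing Stay out: Fight gives 6, Accommodate gives 0. Proposed Fight is best. ✓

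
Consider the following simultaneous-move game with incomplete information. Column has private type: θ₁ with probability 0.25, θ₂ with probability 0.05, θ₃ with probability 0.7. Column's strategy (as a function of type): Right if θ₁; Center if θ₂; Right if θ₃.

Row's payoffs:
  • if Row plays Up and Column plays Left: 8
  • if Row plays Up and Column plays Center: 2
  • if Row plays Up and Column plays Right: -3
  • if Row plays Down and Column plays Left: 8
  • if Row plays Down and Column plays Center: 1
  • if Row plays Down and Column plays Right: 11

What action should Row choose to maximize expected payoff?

E[Up] = 0.25·(-3) + 0.05·(2) + 0.7·(-3) = -2.75
E[Down] = 0.25·(11) + 0.05·(1) + 0.7·(11) = 10.5
Best response: Down (10.5 is the largest).

Down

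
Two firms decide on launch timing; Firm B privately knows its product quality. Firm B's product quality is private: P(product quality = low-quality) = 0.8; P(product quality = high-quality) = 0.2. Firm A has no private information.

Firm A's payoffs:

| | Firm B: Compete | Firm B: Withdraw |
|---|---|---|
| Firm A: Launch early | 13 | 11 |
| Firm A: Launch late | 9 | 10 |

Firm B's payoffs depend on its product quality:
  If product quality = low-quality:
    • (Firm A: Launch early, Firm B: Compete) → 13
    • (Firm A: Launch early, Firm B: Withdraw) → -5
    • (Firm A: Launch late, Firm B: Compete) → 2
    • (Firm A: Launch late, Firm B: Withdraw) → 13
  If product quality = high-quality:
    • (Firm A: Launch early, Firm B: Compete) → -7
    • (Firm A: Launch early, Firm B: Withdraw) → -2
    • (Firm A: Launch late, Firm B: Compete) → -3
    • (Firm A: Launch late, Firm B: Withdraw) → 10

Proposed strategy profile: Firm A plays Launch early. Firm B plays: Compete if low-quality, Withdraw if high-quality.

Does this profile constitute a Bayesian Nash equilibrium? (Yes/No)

Firm A plays Launch early: E[Launch early] = 0.8·(13) + 0.2·(11) = 12.6; E[Launch late] = 9.2. Best-responding. ✓
Firm B (product quality low-quality), facing Launch early: Compete gives 13, Withdraw gives -5. Proposed Compete is best. ✓
Firm B (product quality high-quality), facing Launch early: Compete gives -7, Withdraw gives -2. Proposed Withdraw is best. ✓

Yes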